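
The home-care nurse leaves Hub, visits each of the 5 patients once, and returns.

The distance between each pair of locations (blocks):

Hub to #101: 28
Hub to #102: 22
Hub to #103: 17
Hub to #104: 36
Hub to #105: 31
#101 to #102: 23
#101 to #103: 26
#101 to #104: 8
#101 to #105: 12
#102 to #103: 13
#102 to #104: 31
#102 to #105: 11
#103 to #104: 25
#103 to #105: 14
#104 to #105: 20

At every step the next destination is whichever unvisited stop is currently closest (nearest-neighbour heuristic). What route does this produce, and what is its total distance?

Nearest-neighbour total = 97 blocks; route Hub → #103 → #102 → #105 → #101 → #104 → Hub.

At Hub the remaining stops are #103 17, #102 22, #101 28, #105 31, #104 36; go to #103.
At #103 the remaining stops are #102 13, #105 14, #104 25, #101 26; go to #102.
At #102 the remaining stops are #105 11, #101 23, #104 31; go to #105.
At #105 the remaining stops are #101 12, #104 20; go to #101.
At #101 the remaining stops are #104 8; go to #104.
Return #104→Hub: 36.
Total = 17 + 13 + 11 + 12 + 8 + 36 = 97.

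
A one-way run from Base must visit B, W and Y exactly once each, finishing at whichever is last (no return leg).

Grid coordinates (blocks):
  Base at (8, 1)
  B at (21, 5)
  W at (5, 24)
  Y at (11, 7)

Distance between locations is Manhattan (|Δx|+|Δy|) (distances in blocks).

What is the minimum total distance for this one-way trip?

There are 3! = 6 possible orderings.
Base → B → W → Y: 17+35+23 = 75
Base → B → Y → W: 17+12+23 = 52
Base → W → B → Y: 26+35+12 = 73
Base → W → Y → B: 26+23+12 = 61
Base → Y → B → W: 9+12+35 = 56
Base → Y → W → B: 9+23+35 = 67
The minimum is 52.
One shortest path: Base → B → Y → W.

52 blocks — the minimum one-way total.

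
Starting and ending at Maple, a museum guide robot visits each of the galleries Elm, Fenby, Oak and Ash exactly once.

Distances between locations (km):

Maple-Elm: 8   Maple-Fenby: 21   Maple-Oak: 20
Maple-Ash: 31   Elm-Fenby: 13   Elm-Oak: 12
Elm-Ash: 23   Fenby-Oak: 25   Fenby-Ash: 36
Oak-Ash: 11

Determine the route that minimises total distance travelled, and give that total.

Shortest round trip = 88 km.

Maple→Elm→Fenby→Oak→Ash→Maple: 8+13+25+11+31 = 88
Maple→Elm→Fenby→Ash→Oak→Maple: 8+13+36+11+20 = 88
Maple→Elm→Oak→Fenby→Ash→Maple: 8+12+25+36+31 = 112
Maple→Elm→Oak→Ash→Fenby→Maple: 8+12+11+36+21 = 88
Maple→Elm→Ash→Fenby→Oak→Maple: 8+23+36+25+20 = 112
Maple→Elm→Ash→Oak→Fenby→Maple: 8+23+11+25+21 = 88
Maple→Fenby→Elm→Oak→Ash→Maple: 21+13+12+11+31 = 88
Maple→Fenby→Elm→Ash→Oak→Maple: 21+13+23+11+20 = 88
Maple→Fenby→Oak→Elm→Ash→Maple: 21+25+12+23+31 = 112
Maple→Fenby→Ash→Elm→Oak→Maple: 21+36+23+12+20 = 112
Maple→Oak→Elm→Fenby→Ash→Maple: 20+12+13+36+31 = 112
Maple→Oak→Fenby→Elm→Ash→Maple: 20+25+13+23+31 = 112
The minimum is 88.
One optimal route: Maple → Elm → Fenby → Oak → Ash → Maple (or its reverse).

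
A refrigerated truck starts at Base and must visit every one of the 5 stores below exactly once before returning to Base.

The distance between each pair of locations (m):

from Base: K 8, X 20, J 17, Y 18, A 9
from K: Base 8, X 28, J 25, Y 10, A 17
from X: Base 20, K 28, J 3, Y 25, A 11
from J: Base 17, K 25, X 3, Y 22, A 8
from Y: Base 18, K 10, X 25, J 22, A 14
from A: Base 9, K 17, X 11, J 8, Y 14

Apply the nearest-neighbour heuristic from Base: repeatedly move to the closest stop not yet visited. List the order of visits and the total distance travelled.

63 m along Base → K → Y → A → J → X → Base.

At Base the remaining stops are K 8, A 9, J 17, Y 18, X 20; go to K.
At K the remaining stops are Y 10, A 17, J 25, X 28; go to Y.
At Y the remaining stops are A 14, J 22, X 25; go to A.
At A the remaining stops are J 8, X 11; go to J.
At J the remaining stops are X 3; go to X.
Return X→Base: 20.
Total = 8 + 10 + 14 + 8 + 3 + 20 = 63.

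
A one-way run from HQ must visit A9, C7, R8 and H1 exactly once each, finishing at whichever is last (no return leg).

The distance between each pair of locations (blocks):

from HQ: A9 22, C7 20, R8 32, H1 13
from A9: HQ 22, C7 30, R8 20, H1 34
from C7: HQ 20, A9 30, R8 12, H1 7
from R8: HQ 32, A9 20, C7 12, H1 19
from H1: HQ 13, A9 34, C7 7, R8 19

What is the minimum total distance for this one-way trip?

There are 4! = 24 possible orderings.
HQ→A9→C7→R8→H1: 22+30+12+19 = 83
HQ→A9→C7→H1→R8: 22+30+7+19 = 78
HQ→A9→R8→C7→H1: 22+20+12+7 = 61
HQ→A9→R8→H1→C7: 22+20+19+7 = 68
HQ→A9→H1→C7→R8: 22+34+7+12 = 75
HQ→A9→H1→R8→C7: 22+34+19+12 = 87
HQ→C7→A9→R8→H1: 20+30+20+19 = 89
HQ→C7→A9→H1→R8: 20+30+34+19 = 103
HQ→C7→R8→A9→H1: 20+12+20+34 = 86
HQ→C7→R8→H1→A9: 20+12+19+34 = 85
HQ→C7→H1→A9→R8: 20+7+34+20 = 81
HQ→C7→H1→R8→A9: 20+7+19+20 = 66
HQ→R8→A9→C7→H1: 32+20+30+7 = 89
HQ→R8→A9→H1→C7: 32+20+34+7 = 93
… (10 more)
HQ→H1→C7→R8→A9: 13+7+12+20 = 52  ← best
The minimum is 52.
One shortest path: HQ → H1 → C7 → R8 → A9.

Shortest open route: 52 blocks.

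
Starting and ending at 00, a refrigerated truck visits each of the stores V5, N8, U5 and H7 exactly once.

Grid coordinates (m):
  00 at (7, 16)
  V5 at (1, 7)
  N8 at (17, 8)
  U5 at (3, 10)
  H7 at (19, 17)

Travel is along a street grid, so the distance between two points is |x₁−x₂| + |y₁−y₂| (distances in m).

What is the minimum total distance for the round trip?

00→V5→N8→U5→H7→00: 15+17+16+23+13 = 84
00→V5→N8→H7→U5→00: 15+17+11+23+10 = 76
00→V5→U5→N8→H7→00: 15+5+16+11+13 = 60
00→V5→U5→H7→N8→00: 15+5+23+11+18 = 72
00→V5→H7→N8→U5→00: 15+28+11+16+10 = 80
00→V5→H7→U5→N8→00: 15+28+23+16+18 = 100
00→N8→V5→U5→H7→00: 18+17+5+23+13 = 76
00→N8→V5→H7→U5→00: 18+17+28+23+10 = 96
00→N8→U5→V5→H7→00: 18+16+5+28+13 = 80
00→N8→H7→V5→U5→00: 18+11+28+5+10 = 72
00→U5→V5→N8→H7→00: 10+5+17+11+13 = 56
00→U5→N8→V5→H7→00: 10+16+17+28+13 = 84
The minimum is 56.
One optimal route: 00 → U5 → V5 → N8 → H7 → 00 (or its reverse).

Minimum total distance: 56 m.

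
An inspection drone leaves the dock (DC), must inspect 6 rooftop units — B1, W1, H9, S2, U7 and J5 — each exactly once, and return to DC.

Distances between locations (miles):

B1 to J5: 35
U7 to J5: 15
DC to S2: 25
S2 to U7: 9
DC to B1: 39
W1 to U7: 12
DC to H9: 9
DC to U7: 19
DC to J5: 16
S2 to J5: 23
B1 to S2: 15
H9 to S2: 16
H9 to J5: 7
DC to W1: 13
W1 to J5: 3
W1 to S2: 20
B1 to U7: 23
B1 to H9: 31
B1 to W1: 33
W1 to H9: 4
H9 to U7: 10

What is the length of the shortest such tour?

DC-B1-W1-H9-S2-U7-J5-DC: 39+33+4+16+9+15+16 = 132
DC-B1-W1-H9-S2-J5-U7-DC: 39+33+4+16+23+15+19 = 149
DC-B1-W1-H9-U7-S2-J5-DC: 39+33+4+10+9+23+16 = 134
DC-B1-W1-H9-U7-J5-S2-DC: 39+33+4+10+15+23+25 = 149
DC-B1-W1-H9-J5-S2-U7-DC: 39+33+4+7+23+9+19 = 134
DC-B1-W1-H9-J5-U7-S2-DC: 39+33+4+7+15+9+25 = 132
DC-B1-W1-S2-H9-U7-J5-DC: 39+33+20+16+10+15+16 = 149
DC-B1-W1-S2-H9-J5-U7-DC: 39+33+20+16+7+15+19 = 149
… (352 more)
DC-B1-S2-U7-W1-J5-H9-DC: 39+15+9+12+3+7+9 = 94  ← best
The minimum is 94.
One optimal route: DC → B1 → S2 → U7 → W1 → J5 → H9 → DC (or its reverse).

Shortest round trip = 94 miles.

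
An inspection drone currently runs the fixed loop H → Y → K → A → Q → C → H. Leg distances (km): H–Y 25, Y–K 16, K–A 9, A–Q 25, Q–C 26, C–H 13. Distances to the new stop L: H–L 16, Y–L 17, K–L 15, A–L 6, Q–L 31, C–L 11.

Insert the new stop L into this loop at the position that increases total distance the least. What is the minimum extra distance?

Insertion cost between consecutive stops i–j is d(i,L) + d(L,j) − d(i,j):
  between H and Y: 16 + 17 − 25 = 8
  between Y and K: 17 + 15 − 16 = 16
  between K and A: 15 + 6 − 9 = 12
  between A and Q: 6 + 31 − 25 = 12
  between Q and C: 31 + 11 − 26 = 16
  between C and H: 11 + 16 − 13 = 14
Cheapest insertion is between H and Y, adding 8.
New total = 114 + 8 = 122.

Adding 8 km by placing L on the H–Y leg.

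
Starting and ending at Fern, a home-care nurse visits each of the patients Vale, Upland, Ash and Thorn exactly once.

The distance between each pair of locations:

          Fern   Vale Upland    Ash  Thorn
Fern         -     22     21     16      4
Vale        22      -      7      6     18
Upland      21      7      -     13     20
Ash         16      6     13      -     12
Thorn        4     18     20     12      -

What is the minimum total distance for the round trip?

50 — the shortest possible round trip.

Fern → Vale → Upland → Ash → Thorn → Fern: 22+7+13+12+4 = 58
Fern → Vale → Upland → Thorn → Ash → Fern: 22+7+20+12+16 = 77
Fern → Vale → Ash → Upland → Thorn → Fern: 22+6+13+20+4 = 65
Fern → Vale → Ash → Thorn → Upland → Fern: 22+6+12+20+21 = 81
Fern → Vale → Thorn → Upland → Ash → Fern: 22+18+20+13+16 = 89
Fern → Vale → Thorn → Ash → Upland → Fern: 22+18+12+13+21 = 86
Fern → Upland → Vale → Ash → Thorn → Fern: 21+7+6+12+4 = 50
Fern → Upland → Vale → Thorn → Ash → Fern: 21+7+18+12+16 = 74
Fern → Upland → Ash → Vale → Thorn → Fern: 21+13+6+18+4 = 62
Fern → Upland → Thorn → Vale → Ash → Fern: 21+20+18+6+16 = 81
Fern → Ash → Vale → Upland → Thorn → Fern: 16+6+7+20+4 = 53
Fern → Ash → Upland → Vale → Thorn → Fern: 16+13+7+18+4 = 58
The minimum is 50.
One optimal route: Fern → Upland → Vale → Ash → Thorn → Fern (or its reverse).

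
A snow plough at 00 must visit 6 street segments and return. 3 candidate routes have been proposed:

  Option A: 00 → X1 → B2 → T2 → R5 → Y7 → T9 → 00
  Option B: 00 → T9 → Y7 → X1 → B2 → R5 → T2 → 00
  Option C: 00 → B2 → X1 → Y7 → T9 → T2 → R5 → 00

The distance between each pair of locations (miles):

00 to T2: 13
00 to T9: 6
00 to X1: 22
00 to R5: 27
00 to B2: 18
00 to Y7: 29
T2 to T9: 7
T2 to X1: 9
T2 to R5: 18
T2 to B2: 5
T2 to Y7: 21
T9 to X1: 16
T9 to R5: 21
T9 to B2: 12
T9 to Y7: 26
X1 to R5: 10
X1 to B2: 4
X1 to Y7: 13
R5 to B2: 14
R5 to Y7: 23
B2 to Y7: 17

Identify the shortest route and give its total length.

Option A: 22 + 4 + 5 + 18 + 23 + 26 + 6 = 104
Option B: 6 + 26 + 13 + 4 + 14 + 18 + 13 = 94
Option C: 18 + 4 + 13 + 26 + 7 + 18 + 27 = 113

Shortest is Option B, total 94 miles.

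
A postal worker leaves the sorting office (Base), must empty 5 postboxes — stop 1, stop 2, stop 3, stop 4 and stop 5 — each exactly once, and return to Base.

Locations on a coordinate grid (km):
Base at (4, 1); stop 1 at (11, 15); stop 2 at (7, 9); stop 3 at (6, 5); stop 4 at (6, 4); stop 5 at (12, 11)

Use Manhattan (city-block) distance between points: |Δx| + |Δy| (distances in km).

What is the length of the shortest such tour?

With 5 stops there are 5!/2 = 60 distinct round trips (a route and its reverse cost the same).
Base→stop 1→stop 2→stop 3→stop 4→stop 5→Base: 21+10+5+1+13+18 = 68
Base→stop 1→stop 2→stop 3→stop 5→stop 4→Base: 21+10+5+12+13+5 = 66
Base→stop 1→stop 2→stop 4→stop 3→stop 5→Base: 21+10+6+1+12+18 = 68
Base→stop 1→stop 2→stop 4→stop 5→stop 3→Base: 21+10+6+13+12+6 = 68
Base→stop 1→stop 2→stop 5→stop 3→stop 4→Base: 21+10+7+12+1+5 = 56
Base→stop 1→stop 2→stop 5→stop 4→stop 3→Base: 21+10+7+13+1+6 = 58
Base→stop 1→stop 3→stop 2→stop 4→stop 5→Base: 21+15+5+6+13+18 = 78
Base→stop 1→stop 3→stop 2→stop 5→stop 4→Base: 21+15+5+7+13+5 = 66
Base→stop 1→stop 3→stop 4→stop 2→stop 5→Base: 21+15+1+6+7+18 = 68
Base→stop 1→stop 3→stop 4→stop 5→stop 2→Base: 21+15+1+13+7+11 = 68
Base→stop 1→stop 3→stop 5→stop 2→stop 4→Base: 21+15+12+7+6+5 = 66
Base→stop 1→stop 3→stop 5→stop 4→stop 2→Base: 21+15+12+13+6+11 = 78
Base→stop 1→stop 4→stop 2→stop 3→stop 5→Base: 21+16+6+5+12+18 = 78
Base→stop 1→stop 4→stop 2→stop 5→stop 3→Base: 21+16+6+7+12+6 = 68
… (46 more)
Base→stop 1→stop 5→stop 2→stop 3→stop 4→Base: 21+5+7+5+1+5 = 44  ← best
The minimum is 44.
One optimal route: Base → stop 1 → stop 5 → stop 2 → stop 3 → stop 4 → Base (or its reverse).

Minimum total distance: 44 km.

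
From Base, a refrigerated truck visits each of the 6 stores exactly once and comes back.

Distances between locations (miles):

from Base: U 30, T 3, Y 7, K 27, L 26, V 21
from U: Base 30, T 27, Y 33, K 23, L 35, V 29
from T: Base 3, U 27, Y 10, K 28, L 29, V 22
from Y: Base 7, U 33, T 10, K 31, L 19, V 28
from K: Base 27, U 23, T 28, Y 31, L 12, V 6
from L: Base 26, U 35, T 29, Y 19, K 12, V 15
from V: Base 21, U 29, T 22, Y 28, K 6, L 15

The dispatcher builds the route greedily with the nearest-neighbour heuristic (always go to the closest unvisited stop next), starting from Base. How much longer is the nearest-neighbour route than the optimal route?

From Base: T=3, Y=7, V=21, L=26, K=27, U=30 → choose T (3).
From T: Y=10, V=22, U=27, K=28, L=29 → choose Y (10).
From Y: L=19, V=28, K=31, U=33 → choose L (19).
From L: K=12, V=15, U=35 → choose K (12).
From K: V=6, U=23 → choose V (6).
From V: U=29 → choose U (29).
NN route Base → T → Y → L → K → V → U → Base costs 109.
Optimal: Base → T → U → K → V → L → Y → Base costs 100 (by enumerating all 360 distinct tours).
Excess = 109 − 100 = 9.

Excess over optimum: 9 miles.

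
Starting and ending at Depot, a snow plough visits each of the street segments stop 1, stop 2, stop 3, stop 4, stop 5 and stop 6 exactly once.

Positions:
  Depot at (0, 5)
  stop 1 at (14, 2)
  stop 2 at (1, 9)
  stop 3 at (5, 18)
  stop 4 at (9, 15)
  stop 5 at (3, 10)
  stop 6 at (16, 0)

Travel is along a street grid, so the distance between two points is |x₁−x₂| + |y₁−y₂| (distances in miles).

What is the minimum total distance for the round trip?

Depot→stop 1→stop 2→stop 3→stop 4→stop 5→stop 6→Depot: 17+20+13+7+11+23+21 = 112
Depot→stop 1→stop 2→stop 3→stop 4→stop 6→stop 5→Depot: 17+20+13+7+22+23+8 = 110
Depot→stop 1→stop 2→stop 3→stop 5→stop 4→stop 6→Depot: 17+20+13+10+11+22+21 = 114
Depot→stop 1→stop 2→stop 3→stop 5→stop 6→stop 4→Depot: 17+20+13+10+23+22+19 = 124
Depot→stop 1→stop 2→stop 3→stop 6→stop 4→stop 5→Depot: 17+20+13+29+22+11+8 = 120
Depot→stop 1→stop 2→stop 3→stop 6→stop 5→stop 4→Depot: 17+20+13+29+23+11+19 = 132
Depot→stop 1→stop 2→stop 4→stop 3→stop 5→stop 6→Depot: 17+20+14+7+10+23+21 = 112
Depot→stop 1→stop 2→stop 4→stop 3→stop 6→stop 5→Depot: 17+20+14+7+29+23+8 = 118
… (352 more)
Depot→stop 1→stop 6→stop 4→stop 3→stop 5→stop 2→Depot: 17+4+22+7+10+3+5 = 68  ← best
The minimum is 68.
One optimal route: Depot → stop 1 → stop 6 → stop 4 → stop 3 → stop 5 → stop 2 → Depot (or its reverse).

Minimum total distance: 68 miles.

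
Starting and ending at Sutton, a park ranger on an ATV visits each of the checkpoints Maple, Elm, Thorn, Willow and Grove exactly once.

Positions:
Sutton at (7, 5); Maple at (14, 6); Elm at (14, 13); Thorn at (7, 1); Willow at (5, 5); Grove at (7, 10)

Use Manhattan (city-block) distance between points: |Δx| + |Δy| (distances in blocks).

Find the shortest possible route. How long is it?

42 blocks — the shortest possible round trip.

With 5 stops there are 5!/2 = 60 distinct round trips (a route and its reverse cost the same).
Sutton - Maple - Elm - Thorn - Willow - Grove - Sutton: 8+7+19+6+7+5 = 52
Sutton - Maple - Elm - Thorn - Grove - Willow - Sutton: 8+7+19+9+7+2 = 52
Sutton - Maple - Elm - Willow - Thorn - Grove - Sutton: 8+7+17+6+9+5 = 52
Sutton - Maple - Elm - Willow - Grove - Thorn - Sutton: 8+7+17+7+9+4 = 52
Sutton - Maple - Elm - Grove - Thorn - Willow - Sutton: 8+7+10+9+6+2 = 42
Sutton - Maple - Elm - Grove - Willow - Thorn - Sutton: 8+7+10+7+6+4 = 42
Sutton - Maple - Thorn - Elm - Willow - Grove - Sutton: 8+12+19+17+7+5 = 68
Sutton - Maple - Thorn - Elm - Grove - Willow - Sutton: 8+12+19+10+7+2 = 58
Sutton - Maple - Thorn - Willow - Elm - Grove - Sutton: 8+12+6+17+10+5 = 58
Sutton - Maple - Thorn - Willow - Grove - Elm - Sutton: 8+12+6+7+10+15 = 58
Sutton - Maple - Thorn - Grove - Elm - Willow - Sutton: 8+12+9+10+17+2 = 58
Sutton - Maple - Thorn - Grove - Willow - Elm - Sutton: 8+12+9+7+17+15 = 68
Sutton - Maple - Willow - Elm - Thorn - Grove - Sutton: 8+10+17+19+9+5 = 68
Sutton - Maple - Willow - Elm - Grove - Thorn - Sutton: 8+10+17+10+9+4 = 58
… (46 more)
The minimum is 42.
One optimal route: Sutton → Maple → Elm → Grove → Thorn → Willow → Sutton (or its reverse).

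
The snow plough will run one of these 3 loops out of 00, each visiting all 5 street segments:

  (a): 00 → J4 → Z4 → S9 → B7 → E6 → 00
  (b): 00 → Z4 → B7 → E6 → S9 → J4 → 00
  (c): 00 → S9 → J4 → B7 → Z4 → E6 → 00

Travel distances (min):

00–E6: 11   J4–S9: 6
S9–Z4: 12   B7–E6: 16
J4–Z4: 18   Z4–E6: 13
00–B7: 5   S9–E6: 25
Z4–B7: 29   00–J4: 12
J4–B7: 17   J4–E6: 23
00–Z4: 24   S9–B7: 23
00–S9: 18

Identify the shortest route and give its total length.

Shortest is (a), total 92 min.

(a): 12 + 18 + 12 + 23 + 16 + 11 = 92
(b): 24 + 29 + 16 + 25 + 6 + 12 = 112
(c): 18 + 6 + 17 + 29 + 13 + 11 = 94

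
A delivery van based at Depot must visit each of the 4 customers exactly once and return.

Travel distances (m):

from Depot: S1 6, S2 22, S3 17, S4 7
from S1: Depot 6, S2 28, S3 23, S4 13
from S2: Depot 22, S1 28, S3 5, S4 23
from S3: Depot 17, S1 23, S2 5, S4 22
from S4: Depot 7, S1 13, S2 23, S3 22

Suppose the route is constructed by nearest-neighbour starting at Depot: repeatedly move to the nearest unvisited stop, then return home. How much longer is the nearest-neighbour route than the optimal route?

Depot: S1=6, S4=7, S3=17, S2=22 ⇒ S1
S1: S4=13, S3=23, S2=28 ⇒ S4
S4: S3=22, S2=23 ⇒ S3
S3: S2=5 ⇒ S2
NN route Depot → S1 → S4 → S3 → S2 → Depot costs 68.
Optimal: Depot → S1 → S3 → S2 → S4 → Depot costs 64 (by enumerating all 12 distinct tours).
Excess = 68 − 64 = 4.

The nearest-neighbour route is 4 m longer than optimal.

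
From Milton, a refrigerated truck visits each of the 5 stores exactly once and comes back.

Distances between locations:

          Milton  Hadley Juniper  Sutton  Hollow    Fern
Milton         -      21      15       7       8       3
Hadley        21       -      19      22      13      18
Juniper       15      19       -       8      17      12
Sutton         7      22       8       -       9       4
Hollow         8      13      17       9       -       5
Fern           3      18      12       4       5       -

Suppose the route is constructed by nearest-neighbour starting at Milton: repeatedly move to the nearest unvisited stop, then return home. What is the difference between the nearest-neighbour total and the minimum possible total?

Excess over optimum: 11.

From Milton: Fern=3, Sutton=7, Hollow=8, Juniper=15, Hadley=21 → choose Fern (3).
From Fern: Sutton=4, Hollow=5, Juniper=12, Hadley=18 → choose Sutton (4).
From Sutton: Juniper=8, Hollow=9, Hadley=22 → choose Juniper (8).
From Juniper: Hollow=17, Hadley=19 → choose Hollow (17).
From Hollow: Hadley=13 → choose Hadley (13).
NN route Milton → Fern → Sutton → Juniper → Hollow → Hadley → Milton costs 66.
Optimal: Milton → Sutton → Juniper → Hadley → Hollow → Fern → Milton costs 55 (by enumerating all 60 distinct tours).
Excess = 66 − 55 = 11.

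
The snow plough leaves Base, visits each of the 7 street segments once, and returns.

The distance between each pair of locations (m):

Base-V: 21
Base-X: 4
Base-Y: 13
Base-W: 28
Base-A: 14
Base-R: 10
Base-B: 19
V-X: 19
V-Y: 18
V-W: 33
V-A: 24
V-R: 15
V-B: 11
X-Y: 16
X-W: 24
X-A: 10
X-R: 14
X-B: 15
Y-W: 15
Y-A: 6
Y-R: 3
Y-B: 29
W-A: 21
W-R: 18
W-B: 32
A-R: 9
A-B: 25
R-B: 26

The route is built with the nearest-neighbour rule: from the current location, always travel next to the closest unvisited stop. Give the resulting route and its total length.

Nearest-neighbour total = 109 m; route Base → X → A → Y → R → V → B → W → Base.

From Base: distances to unvisited — X=4, R=10, Y=13, A=14, B=19, V=21, W=28. Nearest is X (4).
From X: distances to unvisited — A=10, R=14, B=15, Y=16, V=19, W=24. Nearest is A (10).
From A: distances to unvisited — Y=6, R=9, W=21, V=24, B=25. Nearest is Y (6).
From Y: distances to unvisited — R=3, W=15, V=18, B=29. Nearest is R (3).
From R: distances to unvisited — V=15, W=18, B=26. Nearest is V (15).
From V: distances to unvisited — B=11, W=33. Nearest is B (11).
From B: distances to unvisited — W=32. Nearest is W (32).
Return W→Base: 28.
Total = 4 + 10 + 6 + 3 + 15 + 11 + 32 + 28 = 109.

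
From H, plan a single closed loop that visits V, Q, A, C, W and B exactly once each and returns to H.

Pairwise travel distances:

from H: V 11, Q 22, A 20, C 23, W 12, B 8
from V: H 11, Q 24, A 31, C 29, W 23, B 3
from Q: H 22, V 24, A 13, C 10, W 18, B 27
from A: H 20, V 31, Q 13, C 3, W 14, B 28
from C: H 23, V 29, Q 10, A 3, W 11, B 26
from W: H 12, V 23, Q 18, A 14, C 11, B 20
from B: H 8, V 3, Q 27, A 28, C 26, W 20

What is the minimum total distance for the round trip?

Minimum total distance: 74.

With 6 stops there are 6!/2 = 360 distinct round trips (a route and its reverse cost the same).
H→V→Q→A→C→W→B→H: 11+24+13+3+11+20+8 = 90
H→V→Q→A→C→B→W→H: 11+24+13+3+26+20+12 = 109
H→V→Q→A→W→C→B→H: 11+24+13+14+11+26+8 = 107
H→V→Q→A→W→B→C→H: 11+24+13+14+20+26+23 = 131
H→V→Q→A→B→C→W→H: 11+24+13+28+26+11+12 = 125
H→V→Q→A→B→W→C→H: 11+24+13+28+20+11+23 = 130
H→V→Q→C→A→W→B→H: 11+24+10+3+14+20+8 = 90
H→V→Q→C→A→B→W→H: 11+24+10+3+28+20+12 = 108
… (352 more)
H→W→A→C→Q→V→B→H: 12+14+3+10+24+3+8 = 74  ← best
The minimum is 74.
One optimal route: H → W → A → C → Q → V → B → H (or its reverse).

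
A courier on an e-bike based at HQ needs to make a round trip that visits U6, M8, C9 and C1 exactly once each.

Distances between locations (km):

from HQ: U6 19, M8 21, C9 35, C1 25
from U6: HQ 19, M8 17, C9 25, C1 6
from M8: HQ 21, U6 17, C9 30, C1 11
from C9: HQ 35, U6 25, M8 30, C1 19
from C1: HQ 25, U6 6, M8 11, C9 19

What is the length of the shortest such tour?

95 km — the shortest possible round trip.

With 4 stops there are 4!/2 = 12 distinct round trips (a route and its reverse cost the same).
HQ - U6 - M8 - C9 - C1 - HQ: 19+17+30+19+25 = 110
HQ - U6 - M8 - C1 - C9 - HQ: 19+17+11+19+35 = 101
HQ - U6 - C9 - M8 - C1 - HQ: 19+25+30+11+25 = 110
HQ - U6 - C9 - C1 - M8 - HQ: 19+25+19+11+21 = 95
HQ - U6 - C1 - M8 - C9 - HQ: 19+6+11+30+35 = 101
HQ - U6 - C1 - C9 - M8 - HQ: 19+6+19+30+21 = 95
HQ - M8 - U6 - C9 - C1 - HQ: 21+17+25+19+25 = 107
HQ - M8 - U6 - C1 - C9 - HQ: 21+17+6+19+35 = 98
HQ - M8 - C9 - U6 - C1 - HQ: 21+30+25+6+25 = 107
HQ - M8 - C1 - U6 - C9 - HQ: 21+11+6+25+35 = 98
HQ - C9 - U6 - M8 - C1 - HQ: 35+25+17+11+25 = 113
HQ - C9 - M8 - U6 - C1 - HQ: 35+30+17+6+25 = 113
The minimum is 95.
One optimal route: HQ → U6 → C9 → C1 → M8 → HQ (or its reverse).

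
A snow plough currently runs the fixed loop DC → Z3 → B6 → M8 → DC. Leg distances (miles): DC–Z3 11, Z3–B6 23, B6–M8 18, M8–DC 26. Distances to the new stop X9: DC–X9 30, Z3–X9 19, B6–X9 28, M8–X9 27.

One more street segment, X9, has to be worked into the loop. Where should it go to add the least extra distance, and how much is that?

Insertion cost between consecutive stops i–j is d(i,X9) + d(X9,j) − d(i,j):
  between DC and Z3: 30 + 19 − 11 = 38
  between Z3 and B6: 19 + 28 − 23 = 24
  between B6 and M8: 28 + 27 − 18 = 37
  between M8 and DC: 27 + 30 − 26 = 31
Cheapest insertion is between Z3 and B6, adding 24.
New total = 78 + 24 = 102.

Adding 24 miles by placing X9 on the Z3–B6 leg.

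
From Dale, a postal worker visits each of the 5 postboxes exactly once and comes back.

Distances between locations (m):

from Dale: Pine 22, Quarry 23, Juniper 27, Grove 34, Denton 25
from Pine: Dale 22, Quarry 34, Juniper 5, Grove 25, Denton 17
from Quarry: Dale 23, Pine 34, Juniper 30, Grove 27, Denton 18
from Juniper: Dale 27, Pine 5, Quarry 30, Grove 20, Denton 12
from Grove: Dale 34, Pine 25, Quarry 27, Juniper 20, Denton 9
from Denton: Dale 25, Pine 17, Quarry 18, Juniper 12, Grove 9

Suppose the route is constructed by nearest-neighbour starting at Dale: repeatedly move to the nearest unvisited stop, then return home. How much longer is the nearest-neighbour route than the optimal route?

From Dale: Pine=22, Quarry=23, Denton=25, Juniper=27, Grove=34 → choose Pine (22).
From Pine: Juniper=5, Denton=17, Grove=25, Quarry=34 → choose Juniper (5).
From Juniper: Denton=12, Grove=20, Quarry=30 → choose Denton (12).
From Denton: Grove=9, Quarry=18 → choose Grove (9).
From Grove: Quarry=27 → choose Quarry (27).
NN route Dale → Pine → Juniper → Denton → Grove → Quarry → Dale costs 98.
Optimal: Dale → Pine → Juniper → Grove → Denton → Quarry → Dale costs 97 (by enumerating all 60 distinct tours).
Excess = 98 − 97 = 1.

The nearest-neighbour route is 1 m longer than optimal.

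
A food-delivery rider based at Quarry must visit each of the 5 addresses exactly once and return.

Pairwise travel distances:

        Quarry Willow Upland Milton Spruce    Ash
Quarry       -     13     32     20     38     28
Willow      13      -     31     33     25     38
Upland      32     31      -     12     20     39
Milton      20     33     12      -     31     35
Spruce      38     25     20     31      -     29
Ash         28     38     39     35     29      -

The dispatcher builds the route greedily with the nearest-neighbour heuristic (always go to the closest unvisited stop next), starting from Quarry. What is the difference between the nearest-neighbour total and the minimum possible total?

From Quarry: Willow=13, Milton=20, Ash=28, Upland=32, Spruce=38 → choose Willow (13).
From Willow: Spruce=25, Upland=31, Milton=33, Ash=38 → choose Spruce (25).
From Spruce: Upland=20, Ash=29, Milton=31 → choose Upland (20).
From Upland: Milton=12, Ash=39 → choose Milton (12).
From Milton: Ash=35 → choose Ash (35).
NN route Quarry → Willow → Spruce → Upland → Milton → Ash → Quarry costs 133.
Optimal: Quarry → Willow → Ash → Spruce → Upland → Milton → Quarry costs 132 (by enumerating all 60 distinct tours).
Excess = 133 − 132 = 1.

The nearest-neighbour route is 1 longer than optimal.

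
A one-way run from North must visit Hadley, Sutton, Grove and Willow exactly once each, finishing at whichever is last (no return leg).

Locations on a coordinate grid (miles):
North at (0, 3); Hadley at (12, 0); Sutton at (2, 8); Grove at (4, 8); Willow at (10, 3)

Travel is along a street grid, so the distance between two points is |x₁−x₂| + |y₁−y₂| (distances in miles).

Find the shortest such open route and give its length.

There are 4! = 24 possible orderings.
North → Hadley → Sutton → Grove → Willow: 15+18+2+11 = 46
North → Hadley → Sutton → Willow → Grove: 15+18+13+11 = 57
North → Hadley → Grove → Sutton → Willow: 15+16+2+13 = 46
North → Hadley → Grove → Willow → Sutton: 15+16+11+13 = 55
North → Hadley → Willow → Sutton → Grove: 15+5+13+2 = 35
North → Hadley → Willow → Grove → Sutton: 15+5+11+2 = 33
North → Sutton → Hadley → Grove → Willow: 7+18+16+11 = 52
North → Sutton → Hadley → Willow → Grove: 7+18+5+11 = 41
North → Sutton → Grove → Hadley → Willow: 7+2+16+5 = 30
North → Sutton → Grove → Willow → Hadley: 7+2+11+5 = 25
North → Sutton → Willow → Hadley → Grove: 7+13+5+16 = 41
North → Sutton → Willow → Grove → Hadley: 7+13+11+16 = 47
North → Grove → Hadley → Sutton → Willow: 9+16+18+13 = 56
North → Grove → Hadley → Willow → Sutton: 9+16+5+13 = 43
… (10 more)
The minimum is 25.
One shortest path: North → Sutton → Grove → Willow → Hadley.

Shortest open route: 25 miles.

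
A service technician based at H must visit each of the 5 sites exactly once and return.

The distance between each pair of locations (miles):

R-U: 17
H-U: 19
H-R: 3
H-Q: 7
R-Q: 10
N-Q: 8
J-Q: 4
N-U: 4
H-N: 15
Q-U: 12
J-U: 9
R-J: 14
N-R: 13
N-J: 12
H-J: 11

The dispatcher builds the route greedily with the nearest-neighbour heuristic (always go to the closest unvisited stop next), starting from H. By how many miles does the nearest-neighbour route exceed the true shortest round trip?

From H: R=3, Q=7, J=11, N=15, U=19 → choose R (3).
From R: Q=10, N=13, J=14, U=17 → choose Q (10).
From Q: J=4, N=8, U=12 → choose J (4).
From J: U=9, N=12 → choose U (9).
From U: N=4 → choose N (4).
NN route H → R → Q → J → U → N → H costs 45.
Optimal: H → R → N → U → J → Q → H costs 40 (by enumerating all 60 distinct tours).
Excess = 45 − 40 = 5.

5 miles longer than the optimal tour.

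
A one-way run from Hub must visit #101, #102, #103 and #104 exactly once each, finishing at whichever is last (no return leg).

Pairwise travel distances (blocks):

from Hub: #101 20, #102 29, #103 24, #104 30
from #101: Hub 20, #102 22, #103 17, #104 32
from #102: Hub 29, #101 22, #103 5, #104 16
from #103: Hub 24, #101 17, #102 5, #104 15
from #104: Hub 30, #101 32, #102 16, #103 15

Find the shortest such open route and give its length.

Minimum one-way distance = 58 blocks.

There are 4! = 24 possible orderings.
Hub→#101→#102→#103→#104: 20+22+5+15 = 62
Hub→#101→#102→#104→#103: 20+22+16+15 = 73
Hub→#101→#103→#102→#104: 20+17+5+16 = 58
Hub→#101→#103→#104→#102: 20+17+15+16 = 68
Hub→#101→#104→#102→#103: 20+32+16+5 = 73
Hub→#101→#104→#103→#102: 20+32+15+5 = 72
Hub→#102→#101→#103→#104: 29+22+17+15 = 83
Hub→#102→#101→#104→#103: 29+22+32+15 = 98
Hub→#102→#103→#101→#104: 29+5+17+32 = 83
Hub→#102→#103→#104→#101: 29+5+15+32 = 81
Hub→#102→#104→#101→#103: 29+16+32+17 = 94
Hub→#102→#104→#103→#101: 29+16+15+17 = 77
Hub→#103→#101→#102→#104: 24+17+22+16 = 79
Hub→#103→#101→#104→#102: 24+17+32+16 = 89
… (10 more)
The minimum is 58.
One shortest path: Hub → #101 → #103 → #102 → #104.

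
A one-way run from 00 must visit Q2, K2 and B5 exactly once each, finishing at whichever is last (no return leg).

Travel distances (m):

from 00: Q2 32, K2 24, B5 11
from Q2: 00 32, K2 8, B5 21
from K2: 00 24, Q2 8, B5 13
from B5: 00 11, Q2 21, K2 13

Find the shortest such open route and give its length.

Minimum one-way distance = 32 m.

There are 3! = 6 possible orderings.
00 - Q2 - K2 - B5: 32+8+13 = 53
00 - Q2 - B5 - K2: 32+21+13 = 66
00 - K2 - Q2 - B5: 24+8+21 = 53
00 - K2 - B5 - Q2: 24+13+21 = 58
00 - B5 - Q2 - K2: 11+21+8 = 40
00 - B5 - K2 - Q2: 11+13+8 = 32
The minimum is 32.
One shortest path: 00 → B5 → K2 → Q2.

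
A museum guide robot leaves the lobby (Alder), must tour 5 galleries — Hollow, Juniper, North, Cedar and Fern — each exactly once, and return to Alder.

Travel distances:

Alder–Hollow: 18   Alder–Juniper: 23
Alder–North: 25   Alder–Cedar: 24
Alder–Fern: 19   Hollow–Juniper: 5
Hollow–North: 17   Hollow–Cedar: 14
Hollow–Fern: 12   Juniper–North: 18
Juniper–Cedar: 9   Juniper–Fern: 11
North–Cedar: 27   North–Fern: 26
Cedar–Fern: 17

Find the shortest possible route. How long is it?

With 5 stops there are 5!/2 = 60 distinct round trips (a route and its reverse cost the same).
Alder - Hollow - Juniper - North - Cedar - Fern - Alder: 18+5+18+27+17+19 = 104
Alder - Hollow - Juniper - North - Fern - Cedar - Alder: 18+5+18+26+17+24 = 108
Alder - Hollow - Juniper - Cedar - North - Fern - Alder: 18+5+9+27+26+19 = 104
Alder - Hollow - Juniper - Cedar - Fern - North - Alder: 18+5+9+17+26+25 = 100
Alder - Hollow - Juniper - Fern - North - Cedar - Alder: 18+5+11+26+27+24 = 111
Alder - Hollow - Juniper - Fern - Cedar - North - Alder: 18+5+11+17+27+25 = 103
Alder - Hollow - North - Juniper - Cedar - Fern - Alder: 18+17+18+9+17+19 = 98
Alder - Hollow - North - Juniper - Fern - Cedar - Alder: 18+17+18+11+17+24 = 105
Alder - Hollow - North - Cedar - Juniper - Fern - Alder: 18+17+27+9+11+19 = 101
Alder - Hollow - North - Cedar - Fern - Juniper - Alder: 18+17+27+17+11+23 = 113
Alder - Hollow - North - Fern - Juniper - Cedar - Alder: 18+17+26+11+9+24 = 105
Alder - Hollow - North - Fern - Cedar - Juniper - Alder: 18+17+26+17+9+23 = 110
Alder - Hollow - Cedar - Juniper - North - Fern - Alder: 18+14+9+18+26+19 = 104
Alder - Hollow - Cedar - Juniper - Fern - North - Alder: 18+14+9+11+26+25 = 103
… (46 more)
Alder - North - Hollow - Juniper - Cedar - Fern - Alder: 25+17+5+9+17+19 = 92  ← best
The minimum is 92.
One optimal route: Alder → North → Hollow → Juniper → Cedar → Fern → Alder (or its reverse).

92 — the shortest possible round trip.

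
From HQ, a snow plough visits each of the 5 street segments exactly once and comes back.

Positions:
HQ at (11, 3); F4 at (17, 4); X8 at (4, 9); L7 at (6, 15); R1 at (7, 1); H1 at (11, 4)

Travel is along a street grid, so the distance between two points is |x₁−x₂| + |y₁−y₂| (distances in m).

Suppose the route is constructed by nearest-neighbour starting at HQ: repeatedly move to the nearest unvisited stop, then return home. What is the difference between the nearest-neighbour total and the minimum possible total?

From HQ: H1=1, R1=6, F4=7, X8=13, L7=17 → choose H1 (1).
From H1: F4=6, R1=7, X8=12, L7=16 → choose F4 (6).
From F4: R1=13, X8=18, L7=22 → choose R1 (13).
From R1: X8=11, L7=15 → choose X8 (11).
From X8: L7=8 → choose L7 (8).
NN route HQ → H1 → F4 → R1 → X8 → L7 → HQ costs 56.
Optimal: HQ → F4 → H1 → X8 → L7 → R1 → HQ costs 54 (by enumerating all 60 distinct tours).
Excess = 56 − 54 = 2.

2 m longer than the optimal tour.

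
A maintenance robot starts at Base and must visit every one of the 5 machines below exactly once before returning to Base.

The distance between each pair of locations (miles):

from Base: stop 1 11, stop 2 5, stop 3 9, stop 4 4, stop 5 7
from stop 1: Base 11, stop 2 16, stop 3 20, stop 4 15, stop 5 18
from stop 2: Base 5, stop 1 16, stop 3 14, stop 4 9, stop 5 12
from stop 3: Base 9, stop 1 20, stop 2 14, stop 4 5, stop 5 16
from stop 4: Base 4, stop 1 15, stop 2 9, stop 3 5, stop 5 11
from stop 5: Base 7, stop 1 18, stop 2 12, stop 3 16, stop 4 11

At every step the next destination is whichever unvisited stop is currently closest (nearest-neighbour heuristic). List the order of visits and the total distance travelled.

Base → [stop 4:4 / stop 2:5 / stop 5:7 / stop 3:9 / stop 1:11] → stop 4 (4)
stop 4 → [stop 3:5 / stop 2:9 / stop 5:11 / stop 1:15] → stop 3 (5)
stop 3 → [stop 2:14 / stop 5:16 / stop 1:20] → stop 2 (14)
stop 2 → [stop 5:12 / stop 1:16] → stop 5 (12)
stop 5 → [stop 1:18] → stop 1 (18)
Return stop 1→Base: 11.
Total = 4 + 5 + 14 + 12 + 18 + 11 = 64.

64 miles along Base → stop 4 → stop 3 → stop 2 → stop 5 → stop 1 → Base.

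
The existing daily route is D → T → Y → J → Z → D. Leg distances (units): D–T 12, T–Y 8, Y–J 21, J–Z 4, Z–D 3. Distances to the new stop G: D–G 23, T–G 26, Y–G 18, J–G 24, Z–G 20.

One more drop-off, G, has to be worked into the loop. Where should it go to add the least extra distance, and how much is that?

Minimum extra distance: 21, inserting G between Y and J.

Insertion cost between consecutive stops i–j is d(i,G) + d(G,j) − d(i,j):
  between D and T: 23 + 26 − 12 = 37
  between T and Y: 26 + 18 − 8 = 36
  between Y and J: 18 + 24 − 21 = 21
  between J and Z: 24 + 20 − 4 = 40
  between Z and D: 20 + 23 − 3 = 40
Cheapest insertion is between Y and J, adding 21.
New total = 48 + 21 = 69.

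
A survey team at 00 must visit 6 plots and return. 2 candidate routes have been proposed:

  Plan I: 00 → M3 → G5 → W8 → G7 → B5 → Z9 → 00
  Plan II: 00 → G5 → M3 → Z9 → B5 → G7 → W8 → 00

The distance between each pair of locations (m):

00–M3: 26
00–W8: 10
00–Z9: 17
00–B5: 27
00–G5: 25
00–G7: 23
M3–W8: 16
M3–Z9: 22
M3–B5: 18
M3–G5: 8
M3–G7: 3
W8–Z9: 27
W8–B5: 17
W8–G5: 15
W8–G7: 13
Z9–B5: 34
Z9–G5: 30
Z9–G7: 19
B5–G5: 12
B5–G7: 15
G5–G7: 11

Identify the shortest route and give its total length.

Shortest is Plan II, total 127 m.

Plan I: 26 + 8 + 15 + 13 + 15 + 34 + 17 = 128
Plan II: 25 + 8 + 22 + 34 + 15 + 13 + 10 = 127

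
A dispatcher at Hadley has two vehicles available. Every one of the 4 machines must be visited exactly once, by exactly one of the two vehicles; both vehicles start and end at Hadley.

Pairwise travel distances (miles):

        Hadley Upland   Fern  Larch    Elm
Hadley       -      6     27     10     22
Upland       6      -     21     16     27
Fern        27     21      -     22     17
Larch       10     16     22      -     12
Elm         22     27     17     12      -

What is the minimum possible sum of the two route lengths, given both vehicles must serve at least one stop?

Try each way of splitting the stops between the two vehicles (each non-empty) and, for each split, find the best tour for each vehicle:
  {Upland} + {Fern, Larch, Elm}: 12 + 66 = 78
  {Fern} + {Upland, Larch, Elm}: 54 + 55 = 109
  {Upland, Fern} + {Larch, Elm}: 54 + 44 = 98
  {Larch} + {Upland, Fern, Elm}: 20 + 66 = 86
  {Upland, Larch} + {Fern, Elm}: 32 + 66 = 98
  {Fern, Larch} + {Upland, Elm}: 59 + 55 = 114
  … (7 splits in total)
Best: vehicle 1 Hadley → Upland → Hadley = 12; vehicle 2 Hadley → Fern → Elm → Larch → Hadley = 66; combined 78.

Minimum combined distance: 78 miles.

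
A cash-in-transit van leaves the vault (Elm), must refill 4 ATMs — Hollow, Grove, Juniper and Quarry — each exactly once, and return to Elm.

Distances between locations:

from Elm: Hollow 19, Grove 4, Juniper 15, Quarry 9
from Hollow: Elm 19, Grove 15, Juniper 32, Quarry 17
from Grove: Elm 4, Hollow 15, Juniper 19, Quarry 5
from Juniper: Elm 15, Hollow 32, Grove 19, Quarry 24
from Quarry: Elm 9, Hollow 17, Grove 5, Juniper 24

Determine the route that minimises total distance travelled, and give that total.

73 — the shortest possible round trip.

With 4 stops there are 4!/2 = 12 distinct round trips (a route and its reverse cost the same).
Elm→Hollow→Grove→Juniper→Quarry→Elm: 19+15+19+24+9 = 86
Elm→Hollow→Grove→Quarry→Juniper→Elm: 19+15+5+24+15 = 78
Elm→Hollow→Juniper→Grove→Quarry→Elm: 19+32+19+5+9 = 84
Elm→Hollow→Juniper→Quarry→Grove→Elm: 19+32+24+5+4 = 84
Elm→Hollow→Quarry→Grove→Juniper→Elm: 19+17+5+19+15 = 75
Elm→Hollow→Quarry→Juniper→Grove→Elm: 19+17+24+19+4 = 83
Elm→Grove→Hollow→Juniper→Quarry→Elm: 4+15+32+24+9 = 84
Elm→Grove→Hollow→Quarry→Juniper→Elm: 4+15+17+24+15 = 75
Elm→Grove→Juniper→Hollow→Quarry→Elm: 4+19+32+17+9 = 81
Elm→Grove→Quarry→Hollow→Juniper→Elm: 4+5+17+32+15 = 73
Elm→Juniper→Hollow→Grove→Quarry→Elm: 15+32+15+5+9 = 76
Elm→Juniper→Grove→Hollow→Quarry→Elm: 15+19+15+17+9 = 75
The minimum is 73.
One optimal route: Elm → Grove → Quarry → Hollow → Juniper → Elm (or its reverse).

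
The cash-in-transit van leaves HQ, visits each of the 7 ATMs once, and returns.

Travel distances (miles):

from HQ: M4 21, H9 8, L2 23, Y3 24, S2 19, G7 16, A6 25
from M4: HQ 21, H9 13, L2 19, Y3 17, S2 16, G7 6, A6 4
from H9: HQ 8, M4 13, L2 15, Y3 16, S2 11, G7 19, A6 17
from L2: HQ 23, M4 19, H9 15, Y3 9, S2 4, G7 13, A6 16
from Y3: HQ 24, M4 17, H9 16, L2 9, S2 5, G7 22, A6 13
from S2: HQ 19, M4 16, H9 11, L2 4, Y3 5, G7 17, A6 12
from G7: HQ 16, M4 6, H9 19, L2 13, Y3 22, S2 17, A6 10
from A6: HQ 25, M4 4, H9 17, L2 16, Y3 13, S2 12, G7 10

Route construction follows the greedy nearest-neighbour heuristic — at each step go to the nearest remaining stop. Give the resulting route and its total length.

At HQ the remaining stops are H9 8, G7 16, S2 19, M4 21, L2 23, Y3 24, A6 25; go to H9.
At H9 the remaining stops are S2 11, M4 13, L2 15, Y3 16, A6 17, G7 19; go to S2.
At S2 the remaining stops are L2 4, Y3 5, A6 12, M4 16, G7 17; go to L2.
At L2 the remaining stops are Y3 9, G7 13, A6 16, M4 19; go to Y3.
At Y3 the remaining stops are A6 13, M4 17, G7 22; go to A6.
At A6 the remaining stops are M4 4, G7 10; go to M4.
At M4 the remaining stops are G7 6; go to G7.
Return G7→HQ: 16.
Total = 8 + 11 + 4 + 9 + 13 + 4 + 6 + 16 = 71.

Total distance 71 miles via the nearest-neighbour route HQ → H9 → S2 → L2 → Y3 → A6 → M4 → G7 → HQ.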